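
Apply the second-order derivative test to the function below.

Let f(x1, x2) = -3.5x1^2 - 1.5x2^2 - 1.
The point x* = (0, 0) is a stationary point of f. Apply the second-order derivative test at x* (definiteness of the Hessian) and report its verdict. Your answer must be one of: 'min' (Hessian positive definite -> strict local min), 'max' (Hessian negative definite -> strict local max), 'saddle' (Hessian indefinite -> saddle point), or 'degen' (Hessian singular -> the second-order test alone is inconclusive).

Compute the Hessian H = grad^2 f:
  H = [[-7, 0], [0, -3]]
Verify stationarity: grad f(x*) = H x* + g = (0, 0).
Eigenvalues of H: -7, -3.
Both eigenvalues < 0, so H is negative definite -> x* is a strict local max.

max


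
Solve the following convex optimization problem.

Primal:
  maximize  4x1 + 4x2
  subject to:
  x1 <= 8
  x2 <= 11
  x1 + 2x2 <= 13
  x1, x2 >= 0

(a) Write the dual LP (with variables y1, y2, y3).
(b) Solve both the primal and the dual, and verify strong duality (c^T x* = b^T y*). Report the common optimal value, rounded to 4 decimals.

The standard primal-dual pair for 'max c^T x s.t. A x <= b, x >= 0' is:
  Dual:  min b^T y  s.t.  A^T y >= c,  y >= 0.

So the dual LP is:
  minimize  8y1 + 11y2 + 13y3
  subject to:
    y1 + y3 >= 4
    y2 + 2y3 >= 4
    y1, y2, y3 >= 0

Solving the primal: x* = (8, 2.5).
  primal value c^T x* = 42.
Solving the dual: y* = (2, 0, 2).
  dual value b^T y* = 42.
Strong duality: c^T x* = b^T y*. Confirmed.

42


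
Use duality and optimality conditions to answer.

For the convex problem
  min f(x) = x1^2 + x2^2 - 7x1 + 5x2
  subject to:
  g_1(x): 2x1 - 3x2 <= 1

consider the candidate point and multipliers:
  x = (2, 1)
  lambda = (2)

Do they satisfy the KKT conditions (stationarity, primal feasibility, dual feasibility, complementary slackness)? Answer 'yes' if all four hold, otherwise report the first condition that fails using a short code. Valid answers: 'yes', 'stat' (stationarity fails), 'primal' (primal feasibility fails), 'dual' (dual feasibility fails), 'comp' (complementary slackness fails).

Gradient of f: grad f(x) = Q x + c = (-3, 7)
Constraint values g_i(x) = a_i^T x - b_i:
  g_1((2, 1)) = 0
Stationarity residual: grad f(x) + sum_i lambda_i a_i = (1, 1)
  -> stationarity FAILS
Primal feasibility (all g_i <= 0): OK
Dual feasibility (all lambda_i >= 0): OK
Complementary slackness (lambda_i * g_i(x) = 0 for all i): OK

Verdict: the first failing condition is stationarity -> stat.

stat


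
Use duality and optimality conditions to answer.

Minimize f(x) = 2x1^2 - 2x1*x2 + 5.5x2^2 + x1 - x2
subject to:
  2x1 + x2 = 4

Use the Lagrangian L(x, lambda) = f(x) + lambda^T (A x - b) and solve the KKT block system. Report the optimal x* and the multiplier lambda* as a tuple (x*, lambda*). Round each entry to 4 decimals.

Form the Lagrangian:
  L(x, lambda) = (1/2) x^T Q x + c^T x + lambda^T (A x - b)
Stationarity (grad_x L = 0): Q x + c + A^T lambda = 0.
Primal feasibility: A x = b.

This gives the KKT block system:
  [ Q   A^T ] [ x     ]   [-c ]
  [ A    0  ] [ lambda ] = [ b ]

Solving the linear system:
  x*      = (1.6607, 0.6786)
  lambda* = (-3.1429)
  f(x*)   = 6.7768

x* = (1.6607, 0.6786), lambda* = (-3.1429)


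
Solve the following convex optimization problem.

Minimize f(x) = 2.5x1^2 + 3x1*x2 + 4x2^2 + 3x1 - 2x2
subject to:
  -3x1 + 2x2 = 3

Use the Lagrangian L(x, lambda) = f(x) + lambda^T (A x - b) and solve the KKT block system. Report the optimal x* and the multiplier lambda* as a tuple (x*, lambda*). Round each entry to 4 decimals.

Form the Lagrangian:
  L(x, lambda) = (1/2) x^T Q x + c^T x + lambda^T (A x - b)
Stationarity (grad_x L = 0): Q x + c + A^T lambda = 0.
Primal feasibility: A x = b.

This gives the KKT block system:
  [ Q   A^T ] [ x     ]   [-c ]
  [ A    0  ] [ lambda ] = [ b ]

Solving the linear system:
  x*      = (-0.7031, 0.4453)
  lambda* = (0.2734)
  f(x*)   = -1.9102

x* = (-0.7031, 0.4453), lambda* = (0.2734)


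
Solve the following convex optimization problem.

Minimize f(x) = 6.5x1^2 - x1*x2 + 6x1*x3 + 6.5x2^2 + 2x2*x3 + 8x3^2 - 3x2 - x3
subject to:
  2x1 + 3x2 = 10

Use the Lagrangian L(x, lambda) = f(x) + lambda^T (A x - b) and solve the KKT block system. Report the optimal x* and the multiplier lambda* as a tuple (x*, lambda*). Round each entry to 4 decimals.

Form the Lagrangian:
  L(x, lambda) = (1/2) x^T Q x + c^T x + lambda^T (A x - b)
Stationarity (grad_x L = 0): Q x + c + A^T lambda = 0.
Primal feasibility: A x = b.

This gives the KKT block system:
  [ Q   A^T ] [ x     ]   [-c ]
  [ A    0  ] [ lambda ] = [ b ]

Solving the linear system:
  x*      = (1.7, 2.2, -0.85)
  lambda* = (-7.4)
  f(x*)   = 34.125

x* = (1.7, 2.2, -0.85), lambda* = (-7.4)


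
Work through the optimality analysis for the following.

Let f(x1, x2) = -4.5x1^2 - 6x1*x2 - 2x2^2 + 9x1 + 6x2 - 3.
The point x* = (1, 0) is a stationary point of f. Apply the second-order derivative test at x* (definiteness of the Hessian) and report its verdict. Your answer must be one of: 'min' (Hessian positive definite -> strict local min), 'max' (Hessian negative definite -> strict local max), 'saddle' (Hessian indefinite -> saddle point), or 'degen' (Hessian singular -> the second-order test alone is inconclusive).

Compute the Hessian H = grad^2 f:
  H = [[-9, -6], [-6, -4]]
Verify stationarity: grad f(x*) = H x* + g = (0, 0).
Eigenvalues of H: -13, 0.
H has a zero eigenvalue (singular; negative semidefinite but not definite), so H is neither positive definite, negative definite, nor indefinite. The second-order test alone is inconclusive -> degen.
(Indeed, f is constant along the null direction of H through x*, so x* is not a strict local extremum.)

degen


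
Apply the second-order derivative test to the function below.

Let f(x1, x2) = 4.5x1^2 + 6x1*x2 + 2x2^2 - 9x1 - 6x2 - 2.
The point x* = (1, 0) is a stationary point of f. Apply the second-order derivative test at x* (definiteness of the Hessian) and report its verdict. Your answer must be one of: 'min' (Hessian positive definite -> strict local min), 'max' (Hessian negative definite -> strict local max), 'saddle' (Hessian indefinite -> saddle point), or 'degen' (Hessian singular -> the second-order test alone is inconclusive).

Compute the Hessian H = grad^2 f:
  H = [[9, 6], [6, 4]]
Verify stationarity: grad f(x*) = H x* + g = (0, 0).
Eigenvalues of H: 0, 13.
H has a zero eigenvalue (singular; positive semidefinite but not definite), so H is neither positive definite, negative definite, nor indefinite. The second-order test alone is inconclusive -> degen.
(Indeed, f is constant along the null direction of H through x*, so x* is not a strict local extremum.)

degen


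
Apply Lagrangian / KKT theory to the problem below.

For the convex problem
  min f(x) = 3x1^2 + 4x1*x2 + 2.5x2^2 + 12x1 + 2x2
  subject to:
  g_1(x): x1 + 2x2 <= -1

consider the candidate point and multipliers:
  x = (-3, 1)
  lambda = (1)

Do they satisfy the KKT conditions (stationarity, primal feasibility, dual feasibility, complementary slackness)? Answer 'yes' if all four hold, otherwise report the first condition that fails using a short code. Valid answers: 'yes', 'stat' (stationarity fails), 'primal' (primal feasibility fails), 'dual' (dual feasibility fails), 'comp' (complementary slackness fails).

Gradient of f: grad f(x) = Q x + c = (-2, -5)
Constraint values g_i(x) = a_i^T x - b_i:
  g_1((-3, 1)) = 0
Stationarity residual: grad f(x) + sum_i lambda_i a_i = (-1, -3)
  -> stationarity FAILS
Primal feasibility (all g_i <= 0): OK
Dual feasibility (all lambda_i >= 0): OK
Complementary slackness (lambda_i * g_i(x) = 0 for all i): OK

Verdict: the first failing condition is stationarity -> stat.

stat


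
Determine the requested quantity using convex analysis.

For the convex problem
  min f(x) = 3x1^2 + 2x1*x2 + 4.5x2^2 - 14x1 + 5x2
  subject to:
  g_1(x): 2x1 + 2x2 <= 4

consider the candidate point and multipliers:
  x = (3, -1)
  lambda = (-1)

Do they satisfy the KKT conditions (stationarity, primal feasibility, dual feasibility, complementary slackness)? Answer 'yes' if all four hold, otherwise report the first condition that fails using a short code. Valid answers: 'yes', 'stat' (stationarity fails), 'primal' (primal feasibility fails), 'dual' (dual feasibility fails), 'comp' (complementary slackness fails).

Gradient of f: grad f(x) = Q x + c = (2, 2)
Constraint values g_i(x) = a_i^T x - b_i:
  g_1((3, -1)) = 0
Stationarity residual: grad f(x) + sum_i lambda_i a_i = (0, 0)
  -> stationarity OK
Primal feasibility (all g_i <= 0): OK
Dual feasibility (all lambda_i >= 0): FAILS
Complementary slackness (lambda_i * g_i(x) = 0 for all i): OK

Verdict: the first failing condition is dual_feasibility -> dual.

dual


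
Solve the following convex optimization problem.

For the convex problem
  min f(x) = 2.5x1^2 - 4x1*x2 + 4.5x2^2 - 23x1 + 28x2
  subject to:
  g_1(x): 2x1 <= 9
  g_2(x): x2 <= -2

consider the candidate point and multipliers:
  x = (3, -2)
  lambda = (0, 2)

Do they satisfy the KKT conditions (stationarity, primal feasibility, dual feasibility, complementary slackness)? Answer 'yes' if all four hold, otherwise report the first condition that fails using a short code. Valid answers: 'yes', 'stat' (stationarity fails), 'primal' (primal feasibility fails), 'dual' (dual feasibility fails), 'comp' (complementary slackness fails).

Gradient of f: grad f(x) = Q x + c = (0, -2)
Constraint values g_i(x) = a_i^T x - b_i:
  g_1((3, -2)) = -3
  g_2((3, -2)) = 0
Stationarity residual: grad f(x) + sum_i lambda_i a_i = (0, 0)
  -> stationarity OK
Primal feasibility (all g_i <= 0): OK
Dual feasibility (all lambda_i >= 0): OK
Complementary slackness (lambda_i * g_i(x) = 0 for all i): OK

Verdict: yes, KKT holds.

yes


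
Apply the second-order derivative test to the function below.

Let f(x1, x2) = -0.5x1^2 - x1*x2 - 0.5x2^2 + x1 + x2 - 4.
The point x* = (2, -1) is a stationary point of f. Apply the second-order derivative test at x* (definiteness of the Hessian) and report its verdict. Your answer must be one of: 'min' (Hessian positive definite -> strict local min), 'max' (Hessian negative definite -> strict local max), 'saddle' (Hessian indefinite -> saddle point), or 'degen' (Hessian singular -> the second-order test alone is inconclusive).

Compute the Hessian H = grad^2 f:
  H = [[-1, -1], [-1, -1]]
Verify stationarity: grad f(x*) = H x* + g = (0, 0).
Eigenvalues of H: -2, 0.
H has a zero eigenvalue (singular; negative semidefinite but not definite), so H is neither positive definite, negative definite, nor indefinite. The second-order test alone is inconclusive -> degen.
(Indeed, f is constant along the null direction of H through x*, so x* is not a strict local extremum.)

degen


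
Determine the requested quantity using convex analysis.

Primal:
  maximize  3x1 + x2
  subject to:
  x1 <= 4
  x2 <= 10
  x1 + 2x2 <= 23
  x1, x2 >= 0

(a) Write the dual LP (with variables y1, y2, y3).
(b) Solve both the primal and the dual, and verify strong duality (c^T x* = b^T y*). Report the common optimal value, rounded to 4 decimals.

The standard primal-dual pair for 'max c^T x s.t. A x <= b, x >= 0' is:
  Dual:  min b^T y  s.t.  A^T y >= c,  y >= 0.

So the dual LP is:
  minimize  4y1 + 10y2 + 23y3
  subject to:
    y1 + y3 >= 3
    y2 + 2y3 >= 1
    y1, y2, y3 >= 0

Solving the primal: x* = (4, 9.5).
  primal value c^T x* = 21.5.
Solving the dual: y* = (2.5, 0, 0.5).
  dual value b^T y* = 21.5.
Strong duality: c^T x* = b^T y*. Confirmed.

21.5


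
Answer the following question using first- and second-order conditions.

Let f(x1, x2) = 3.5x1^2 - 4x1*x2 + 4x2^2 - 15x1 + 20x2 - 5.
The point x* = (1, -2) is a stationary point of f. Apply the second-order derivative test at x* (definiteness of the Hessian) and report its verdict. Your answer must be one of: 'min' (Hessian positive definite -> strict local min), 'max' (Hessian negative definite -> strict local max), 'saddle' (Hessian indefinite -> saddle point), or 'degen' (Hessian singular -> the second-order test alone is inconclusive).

Compute the Hessian H = grad^2 f:
  H = [[7, -4], [-4, 8]]
Verify stationarity: grad f(x*) = H x* + g = (0, 0).
Eigenvalues of H: 3.4689, 11.5311.
Both eigenvalues > 0, so H is positive definite -> x* is a strict local min.

min


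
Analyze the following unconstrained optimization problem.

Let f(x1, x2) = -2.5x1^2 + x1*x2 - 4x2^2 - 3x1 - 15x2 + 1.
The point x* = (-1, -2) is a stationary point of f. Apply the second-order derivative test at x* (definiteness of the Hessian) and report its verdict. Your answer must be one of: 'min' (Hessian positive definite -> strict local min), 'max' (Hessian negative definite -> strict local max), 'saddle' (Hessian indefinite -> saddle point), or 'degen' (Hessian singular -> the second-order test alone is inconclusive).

Compute the Hessian H = grad^2 f:
  H = [[-5, 1], [1, -8]]
Verify stationarity: grad f(x*) = H x* + g = (0, 0).
Eigenvalues of H: -8.3028, -4.6972.
Both eigenvalues < 0, so H is negative definite -> x* is a strict local max.

max


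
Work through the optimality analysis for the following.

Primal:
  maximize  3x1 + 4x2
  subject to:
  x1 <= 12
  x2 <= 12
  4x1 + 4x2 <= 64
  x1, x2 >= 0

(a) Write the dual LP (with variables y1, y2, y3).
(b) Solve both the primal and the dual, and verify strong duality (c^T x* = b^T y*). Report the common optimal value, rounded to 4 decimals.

The standard primal-dual pair for 'max c^T x s.t. A x <= b, x >= 0' is:
  Dual:  min b^T y  s.t.  A^T y >= c,  y >= 0.

So the dual LP is:
  minimize  12y1 + 12y2 + 64y3
  subject to:
    y1 + 4y3 >= 3
    y2 + 4y3 >= 4
    y1, y2, y3 >= 0

Solving the primal: x* = (4, 12).
  primal value c^T x* = 60.
Solving the dual: y* = (0, 1, 0.75).
  dual value b^T y* = 60.
Strong duality: c^T x* = b^T y*. Confirmed.

60


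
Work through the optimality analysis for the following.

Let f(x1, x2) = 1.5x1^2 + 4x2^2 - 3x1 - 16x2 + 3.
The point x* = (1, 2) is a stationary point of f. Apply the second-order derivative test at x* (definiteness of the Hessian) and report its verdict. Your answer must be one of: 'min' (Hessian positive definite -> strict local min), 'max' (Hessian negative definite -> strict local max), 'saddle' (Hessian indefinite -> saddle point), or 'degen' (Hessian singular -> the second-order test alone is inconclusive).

Compute the Hessian H = grad^2 f:
  H = [[3, 0], [0, 8]]
Verify stationarity: grad f(x*) = H x* + g = (0, 0).
Eigenvalues of H: 3, 8.
Both eigenvalues > 0, so H is positive definite -> x* is a strict local min.

min


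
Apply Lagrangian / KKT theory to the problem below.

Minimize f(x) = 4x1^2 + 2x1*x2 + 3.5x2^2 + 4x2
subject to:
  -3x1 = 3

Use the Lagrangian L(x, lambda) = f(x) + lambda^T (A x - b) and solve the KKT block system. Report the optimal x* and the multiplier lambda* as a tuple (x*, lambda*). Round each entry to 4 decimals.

Form the Lagrangian:
  L(x, lambda) = (1/2) x^T Q x + c^T x + lambda^T (A x - b)
Stationarity (grad_x L = 0): Q x + c + A^T lambda = 0.
Primal feasibility: A x = b.

This gives the KKT block system:
  [ Q   A^T ] [ x     ]   [-c ]
  [ A    0  ] [ lambda ] = [ b ]

Solving the linear system:
  x*      = (-1, -0.2857)
  lambda* = (-2.8571)
  f(x*)   = 3.7143

x* = (-1, -0.2857), lambda* = (-2.8571)


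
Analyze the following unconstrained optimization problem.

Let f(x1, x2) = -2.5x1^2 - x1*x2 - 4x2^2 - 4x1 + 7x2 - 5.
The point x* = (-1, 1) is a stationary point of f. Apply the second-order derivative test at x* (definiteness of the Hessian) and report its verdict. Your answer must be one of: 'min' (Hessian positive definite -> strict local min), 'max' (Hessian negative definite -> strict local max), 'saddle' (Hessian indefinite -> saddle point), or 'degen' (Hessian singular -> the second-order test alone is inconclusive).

Compute the Hessian H = grad^2 f:
  H = [[-5, -1], [-1, -8]]
Verify stationarity: grad f(x*) = H x* + g = (0, 0).
Eigenvalues of H: -8.3028, -4.6972.
Both eigenvalues < 0, so H is negative definite -> x* is a strict local max.

max


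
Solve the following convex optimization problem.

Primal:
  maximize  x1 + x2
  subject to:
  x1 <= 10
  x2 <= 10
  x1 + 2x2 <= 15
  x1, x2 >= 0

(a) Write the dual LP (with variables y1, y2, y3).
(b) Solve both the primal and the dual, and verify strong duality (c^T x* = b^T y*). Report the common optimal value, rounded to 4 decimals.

The standard primal-dual pair for 'max c^T x s.t. A x <= b, x >= 0' is:
  Dual:  min b^T y  s.t.  A^T y >= c,  y >= 0.

So the dual LP is:
  minimize  10y1 + 10y2 + 15y3
  subject to:
    y1 + y3 >= 1
    y2 + 2y3 >= 1
    y1, y2, y3 >= 0

Solving the primal: x* = (10, 2.5).
  primal value c^T x* = 12.5.
Solving the dual: y* = (0.5, 0, 0.5).
  dual value b^T y* = 12.5.
Strong duality: c^T x* = b^T y*. Confirmed.

12.5


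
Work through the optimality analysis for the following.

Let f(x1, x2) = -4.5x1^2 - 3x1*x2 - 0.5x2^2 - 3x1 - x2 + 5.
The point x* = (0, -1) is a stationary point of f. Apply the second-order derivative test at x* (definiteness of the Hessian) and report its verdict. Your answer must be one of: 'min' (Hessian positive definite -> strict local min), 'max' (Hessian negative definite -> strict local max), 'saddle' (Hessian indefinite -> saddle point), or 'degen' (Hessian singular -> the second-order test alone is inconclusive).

Compute the Hessian H = grad^2 f:
  H = [[-9, -3], [-3, -1]]
Verify stationarity: grad f(x*) = H x* + g = (0, 0).
Eigenvalues of H: -10, 0.
H has a zero eigenvalue (singular; negative semidefinite but not definite), so H is neither positive definite, negative definite, nor indefinite. The second-order test alone is inconclusive -> degen.
(Indeed, f is constant along the null direction of H through x*, so x* is not a strict local extremum.)

degen


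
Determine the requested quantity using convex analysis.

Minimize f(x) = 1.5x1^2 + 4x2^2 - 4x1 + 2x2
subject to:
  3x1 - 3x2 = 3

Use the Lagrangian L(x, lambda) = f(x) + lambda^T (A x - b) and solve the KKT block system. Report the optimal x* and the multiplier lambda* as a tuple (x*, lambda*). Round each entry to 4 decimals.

Form the Lagrangian:
  L(x, lambda) = (1/2) x^T Q x + c^T x + lambda^T (A x - b)
Stationarity (grad_x L = 0): Q x + c + A^T lambda = 0.
Primal feasibility: A x = b.

This gives the KKT block system:
  [ Q   A^T ] [ x     ]   [-c ]
  [ A    0  ] [ lambda ] = [ b ]

Solving the linear system:
  x*      = (0.9091, -0.0909)
  lambda* = (0.4242)
  f(x*)   = -2.5455

x* = (0.9091, -0.0909), lambda* = (0.4242)


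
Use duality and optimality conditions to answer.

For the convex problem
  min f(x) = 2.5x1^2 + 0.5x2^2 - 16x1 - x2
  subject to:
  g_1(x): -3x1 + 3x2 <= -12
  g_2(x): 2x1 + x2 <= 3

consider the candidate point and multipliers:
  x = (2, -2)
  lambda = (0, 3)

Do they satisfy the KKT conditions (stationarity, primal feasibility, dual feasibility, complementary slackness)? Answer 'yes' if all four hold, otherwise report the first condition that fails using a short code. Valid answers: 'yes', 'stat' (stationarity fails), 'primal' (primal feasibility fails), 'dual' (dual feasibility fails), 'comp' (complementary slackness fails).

Gradient of f: grad f(x) = Q x + c = (-6, -3)
Constraint values g_i(x) = a_i^T x - b_i:
  g_1((2, -2)) = 0
  g_2((2, -2)) = -1
Stationarity residual: grad f(x) + sum_i lambda_i a_i = (0, 0)
  -> stationarity OK
Primal feasibility (all g_i <= 0): OK
Dual feasibility (all lambda_i >= 0): OK
Complementary slackness (lambda_i * g_i(x) = 0 for all i): FAILS

Verdict: the first failing condition is complementary_slackness -> comp.

comp


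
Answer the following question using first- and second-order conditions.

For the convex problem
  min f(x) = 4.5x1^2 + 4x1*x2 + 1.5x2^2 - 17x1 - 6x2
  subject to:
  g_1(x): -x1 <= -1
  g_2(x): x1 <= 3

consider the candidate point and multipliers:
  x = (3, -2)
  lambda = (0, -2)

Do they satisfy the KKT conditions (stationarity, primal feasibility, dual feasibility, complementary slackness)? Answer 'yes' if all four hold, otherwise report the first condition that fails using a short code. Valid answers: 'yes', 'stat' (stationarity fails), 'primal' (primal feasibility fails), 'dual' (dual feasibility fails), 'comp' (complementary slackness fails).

Gradient of f: grad f(x) = Q x + c = (2, 0)
Constraint values g_i(x) = a_i^T x - b_i:
  g_1((3, -2)) = -2
  g_2((3, -2)) = 0
Stationarity residual: grad f(x) + sum_i lambda_i a_i = (0, 0)
  -> stationarity OK
Primal feasibility (all g_i <= 0): OK
Dual feasibility (all lambda_i >= 0): FAILS
Complementary slackness (lambda_i * g_i(x) = 0 for all i): OK

Verdict: the first failing condition is dual_feasibility -> dual.

dual


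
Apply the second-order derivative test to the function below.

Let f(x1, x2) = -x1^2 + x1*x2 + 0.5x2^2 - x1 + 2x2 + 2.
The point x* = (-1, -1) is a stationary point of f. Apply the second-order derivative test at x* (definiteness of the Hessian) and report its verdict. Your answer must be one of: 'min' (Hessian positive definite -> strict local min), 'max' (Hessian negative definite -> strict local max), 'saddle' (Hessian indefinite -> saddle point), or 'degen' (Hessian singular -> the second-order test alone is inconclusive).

Compute the Hessian H = grad^2 f:
  H = [[-2, 1], [1, 1]]
Verify stationarity: grad f(x*) = H x* + g = (0, 0).
Eigenvalues of H: -2.3028, 1.3028.
Eigenvalues have mixed signs, so H is indefinite -> x* is a saddle point.

saddle


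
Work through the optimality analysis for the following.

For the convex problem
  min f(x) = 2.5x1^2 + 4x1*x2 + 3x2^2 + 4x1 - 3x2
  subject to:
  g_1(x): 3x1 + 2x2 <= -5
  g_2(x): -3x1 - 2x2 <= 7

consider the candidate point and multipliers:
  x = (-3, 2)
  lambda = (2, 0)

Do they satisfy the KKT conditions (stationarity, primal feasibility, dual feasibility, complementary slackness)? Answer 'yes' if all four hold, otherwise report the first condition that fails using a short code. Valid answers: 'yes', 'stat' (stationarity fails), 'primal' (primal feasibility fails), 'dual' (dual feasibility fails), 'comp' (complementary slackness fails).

Gradient of f: grad f(x) = Q x + c = (-3, -3)
Constraint values g_i(x) = a_i^T x - b_i:
  g_1((-3, 2)) = 0
  g_2((-3, 2)) = -2
Stationarity residual: grad f(x) + sum_i lambda_i a_i = (3, 1)
  -> stationarity FAILS
Primal feasibility (all g_i <= 0): OK
Dual feasibility (all lambda_i >= 0): OK
Complementary slackness (lambda_i * g_i(x) = 0 for all i): OK

Verdict: the first failing condition is stationarity -> stat.

stat


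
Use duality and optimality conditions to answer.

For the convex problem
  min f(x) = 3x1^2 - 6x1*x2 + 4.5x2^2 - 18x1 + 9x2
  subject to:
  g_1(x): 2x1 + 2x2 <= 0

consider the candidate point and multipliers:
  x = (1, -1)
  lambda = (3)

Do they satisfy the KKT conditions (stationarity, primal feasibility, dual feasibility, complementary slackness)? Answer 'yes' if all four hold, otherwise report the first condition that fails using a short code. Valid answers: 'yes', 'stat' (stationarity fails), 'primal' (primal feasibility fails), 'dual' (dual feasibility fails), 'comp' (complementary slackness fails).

Gradient of f: grad f(x) = Q x + c = (-6, -6)
Constraint values g_i(x) = a_i^T x - b_i:
  g_1((1, -1)) = 0
Stationarity residual: grad f(x) + sum_i lambda_i a_i = (0, 0)
  -> stationarity OK
Primal feasibility (all g_i <= 0): OK
Dual feasibility (all lambda_i >= 0): OK
Complementary slackness (lambda_i * g_i(x) = 0 for all i): OK

Verdict: yes, KKT holds.

yes


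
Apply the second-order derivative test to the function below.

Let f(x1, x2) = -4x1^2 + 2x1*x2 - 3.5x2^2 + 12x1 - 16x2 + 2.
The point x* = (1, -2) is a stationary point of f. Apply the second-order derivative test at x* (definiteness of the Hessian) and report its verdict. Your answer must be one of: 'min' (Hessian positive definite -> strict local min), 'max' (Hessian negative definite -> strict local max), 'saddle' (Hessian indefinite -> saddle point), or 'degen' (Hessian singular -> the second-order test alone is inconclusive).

Compute the Hessian H = grad^2 f:
  H = [[-8, 2], [2, -7]]
Verify stationarity: grad f(x*) = H x* + g = (0, 0).
Eigenvalues of H: -9.5616, -5.4384.
Both eigenvalues < 0, so H is negative definite -> x* is a strict local max.

max


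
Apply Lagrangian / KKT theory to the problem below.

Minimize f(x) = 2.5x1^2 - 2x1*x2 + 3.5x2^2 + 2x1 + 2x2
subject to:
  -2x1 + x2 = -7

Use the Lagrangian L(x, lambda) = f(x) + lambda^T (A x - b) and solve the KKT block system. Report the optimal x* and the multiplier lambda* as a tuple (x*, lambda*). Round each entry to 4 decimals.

Form the Lagrangian:
  L(x, lambda) = (1/2) x^T Q x + c^T x + lambda^T (A x - b)
Stationarity (grad_x L = 0): Q x + c + A^T lambda = 0.
Primal feasibility: A x = b.

This gives the KKT block system:
  [ Q   A^T ] [ x     ]   [-c ]
  [ A    0  ] [ lambda ] = [ b ]

Solving the linear system:
  x*      = (3.12, -0.76)
  lambda* = (9.56)
  f(x*)   = 35.82

x* = (3.12, -0.76), lambda* = (9.56)


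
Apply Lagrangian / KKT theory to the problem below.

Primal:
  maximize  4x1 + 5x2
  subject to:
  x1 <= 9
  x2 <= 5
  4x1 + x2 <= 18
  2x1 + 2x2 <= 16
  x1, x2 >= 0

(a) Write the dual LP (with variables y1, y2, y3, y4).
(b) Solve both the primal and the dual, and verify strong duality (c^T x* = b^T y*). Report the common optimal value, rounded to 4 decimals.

The standard primal-dual pair for 'max c^T x s.t. A x <= b, x >= 0' is:
  Dual:  min b^T y  s.t.  A^T y >= c,  y >= 0.

So the dual LP is:
  minimize  9y1 + 5y2 + 18y3 + 16y4
  subject to:
    y1 + 4y3 + 2y4 >= 4
    y2 + y3 + 2y4 >= 5
    y1, y2, y3, y4 >= 0

Solving the primal: x* = (3, 5).
  primal value c^T x* = 37.
Solving the dual: y* = (0, 1, 0, 2).
  dual value b^T y* = 37.
Strong duality: c^T x* = b^T y*. Confirmed.

37


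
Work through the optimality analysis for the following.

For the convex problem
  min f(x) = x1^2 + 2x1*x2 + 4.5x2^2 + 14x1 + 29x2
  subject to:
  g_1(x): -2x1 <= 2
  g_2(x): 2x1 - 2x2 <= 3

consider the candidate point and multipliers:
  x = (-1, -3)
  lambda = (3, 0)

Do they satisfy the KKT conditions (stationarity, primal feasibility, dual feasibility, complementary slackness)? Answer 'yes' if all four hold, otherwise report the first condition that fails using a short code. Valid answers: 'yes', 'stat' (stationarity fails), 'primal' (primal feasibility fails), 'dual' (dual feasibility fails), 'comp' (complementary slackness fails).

Gradient of f: grad f(x) = Q x + c = (6, 0)
Constraint values g_i(x) = a_i^T x - b_i:
  g_1((-1, -3)) = 0
  g_2((-1, -3)) = 1
Stationarity residual: grad f(x) + sum_i lambda_i a_i = (0, 0)
  -> stationarity OK
Primal feasibility (all g_i <= 0): FAILS
Dual feasibility (all lambda_i >= 0): OK
Complementary slackness (lambda_i * g_i(x) = 0 for all i): OK

Verdict: the first failing condition is primal_feasibility -> primal.

primal


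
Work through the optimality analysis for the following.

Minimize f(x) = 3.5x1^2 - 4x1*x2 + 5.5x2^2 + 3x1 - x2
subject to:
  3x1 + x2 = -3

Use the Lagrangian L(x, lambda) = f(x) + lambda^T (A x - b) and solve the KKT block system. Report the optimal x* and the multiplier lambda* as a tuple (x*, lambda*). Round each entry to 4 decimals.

Form the Lagrangian:
  L(x, lambda) = (1/2) x^T Q x + c^T x + lambda^T (A x - b)
Stationarity (grad_x L = 0): Q x + c + A^T lambda = 0.
Primal feasibility: A x = b.

This gives the KKT block system:
  [ Q   A^T ] [ x     ]   [-c ]
  [ A    0  ] [ lambda ] = [ b ]

Solving the linear system:
  x*      = (-0.9, -0.3)
  lambda* = (0.7)
  f(x*)   = -0.15

x* = (-0.9, -0.3), lambda* = (0.7)


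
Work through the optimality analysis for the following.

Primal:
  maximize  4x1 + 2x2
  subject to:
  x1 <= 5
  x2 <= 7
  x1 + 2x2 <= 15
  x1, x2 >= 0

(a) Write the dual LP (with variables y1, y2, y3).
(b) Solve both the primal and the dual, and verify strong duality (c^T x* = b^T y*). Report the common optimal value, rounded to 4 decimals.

The standard primal-dual pair for 'max c^T x s.t. A x <= b, x >= 0' is:
  Dual:  min b^T y  s.t.  A^T y >= c,  y >= 0.

So the dual LP is:
  minimize  5y1 + 7y2 + 15y3
  subject to:
    y1 + y3 >= 4
    y2 + 2y3 >= 2
    y1, y2, y3 >= 0

Solving the primal: x* = (5, 5).
  primal value c^T x* = 30.
Solving the dual: y* = (3, 0, 1).
  dual value b^T y* = 30.
Strong duality: c^T x* = b^T y*. Confirmed.

30


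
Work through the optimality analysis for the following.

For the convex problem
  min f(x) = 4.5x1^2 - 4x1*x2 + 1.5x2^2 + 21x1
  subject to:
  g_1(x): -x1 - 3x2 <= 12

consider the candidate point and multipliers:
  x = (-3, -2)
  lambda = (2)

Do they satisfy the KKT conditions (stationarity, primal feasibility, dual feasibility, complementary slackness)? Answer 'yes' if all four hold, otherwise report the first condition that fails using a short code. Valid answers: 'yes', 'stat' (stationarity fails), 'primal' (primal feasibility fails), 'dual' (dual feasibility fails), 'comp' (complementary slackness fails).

Gradient of f: grad f(x) = Q x + c = (2, 6)
Constraint values g_i(x) = a_i^T x - b_i:
  g_1((-3, -2)) = -3
Stationarity residual: grad f(x) + sum_i lambda_i a_i = (0, 0)
  -> stationarity OK
Primal feasibility (all g_i <= 0): OK
Dual feasibility (all lambda_i >= 0): OK
Complementary slackness (lambda_i * g_i(x) = 0 for all i): FAILS

Verdict: the first failing condition is complementary_slackness -> comp.

comp


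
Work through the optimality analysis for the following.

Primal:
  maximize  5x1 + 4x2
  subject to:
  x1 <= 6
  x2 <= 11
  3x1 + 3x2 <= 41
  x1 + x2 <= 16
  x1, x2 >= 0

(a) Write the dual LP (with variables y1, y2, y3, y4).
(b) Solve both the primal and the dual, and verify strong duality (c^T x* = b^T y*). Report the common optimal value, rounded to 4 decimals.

The standard primal-dual pair for 'max c^T x s.t. A x <= b, x >= 0' is:
  Dual:  min b^T y  s.t.  A^T y >= c,  y >= 0.

So the dual LP is:
  minimize  6y1 + 11y2 + 41y3 + 16y4
  subject to:
    y1 + 3y3 + y4 >= 5
    y2 + 3y3 + y4 >= 4
    y1, y2, y3, y4 >= 0

Solving the primal: x* = (6, 7.6667).
  primal value c^T x* = 60.6667.
Solving the dual: y* = (1, 0, 1.3333, 0).
  dual value b^T y* = 60.6667.
Strong duality: c^T x* = b^T y*. Confirmed.

60.6667


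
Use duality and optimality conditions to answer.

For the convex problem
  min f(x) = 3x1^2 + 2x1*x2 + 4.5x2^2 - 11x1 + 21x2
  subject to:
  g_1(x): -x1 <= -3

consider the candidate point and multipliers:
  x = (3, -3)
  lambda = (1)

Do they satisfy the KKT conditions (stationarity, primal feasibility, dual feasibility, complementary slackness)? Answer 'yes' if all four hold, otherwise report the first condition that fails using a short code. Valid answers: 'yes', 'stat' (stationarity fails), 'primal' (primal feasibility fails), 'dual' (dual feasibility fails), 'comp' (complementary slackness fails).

Gradient of f: grad f(x) = Q x + c = (1, 0)
Constraint values g_i(x) = a_i^T x - b_i:
  g_1((3, -3)) = 0
Stationarity residual: grad f(x) + sum_i lambda_i a_i = (0, 0)
  -> stationarity OK
Primal feasibility (all g_i <= 0): OK
Dual feasibility (all lambda_i >= 0): OK
Complementary slackness (lambda_i * g_i(x) = 0 for all i): OK

Verdict: yes, KKT holds.

yes


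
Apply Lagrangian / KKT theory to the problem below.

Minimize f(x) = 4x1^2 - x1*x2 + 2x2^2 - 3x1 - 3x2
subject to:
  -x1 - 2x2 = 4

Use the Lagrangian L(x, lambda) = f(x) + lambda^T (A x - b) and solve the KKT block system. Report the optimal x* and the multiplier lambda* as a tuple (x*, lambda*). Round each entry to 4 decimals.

Form the Lagrangian:
  L(x, lambda) = (1/2) x^T Q x + c^T x + lambda^T (A x - b)
Stationarity (grad_x L = 0): Q x + c + A^T lambda = 0.
Primal feasibility: A x = b.

This gives the KKT block system:
  [ Q   A^T ] [ x     ]   [-c ]
  [ A    0  ] [ lambda ] = [ b ]

Solving the linear system:
  x*      = (-0.45, -1.775)
  lambda* = (-4.825)
  f(x*)   = 12.9875

x* = (-0.45, -1.775), lambda* = (-4.825)


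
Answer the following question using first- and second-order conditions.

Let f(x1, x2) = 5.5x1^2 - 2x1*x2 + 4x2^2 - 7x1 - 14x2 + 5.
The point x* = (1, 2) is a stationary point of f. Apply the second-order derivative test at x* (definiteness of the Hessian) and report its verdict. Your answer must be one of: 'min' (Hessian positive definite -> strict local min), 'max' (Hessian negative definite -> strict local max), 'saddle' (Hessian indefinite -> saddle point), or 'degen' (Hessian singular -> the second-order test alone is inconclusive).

Compute the Hessian H = grad^2 f:
  H = [[11, -2], [-2, 8]]
Verify stationarity: grad f(x*) = H x* + g = (0, 0).
Eigenvalues of H: 7, 12.
Both eigenvalues > 0, so H is positive definite -> x* is a strict local min.

min


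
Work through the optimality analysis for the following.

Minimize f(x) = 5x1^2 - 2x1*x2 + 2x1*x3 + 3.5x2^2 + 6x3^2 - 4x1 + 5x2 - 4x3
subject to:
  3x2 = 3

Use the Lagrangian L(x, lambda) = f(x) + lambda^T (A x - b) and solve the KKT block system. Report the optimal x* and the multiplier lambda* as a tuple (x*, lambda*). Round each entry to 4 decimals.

Form the Lagrangian:
  L(x, lambda) = (1/2) x^T Q x + c^T x + lambda^T (A x - b)
Stationarity (grad_x L = 0): Q x + c + A^T lambda = 0.
Primal feasibility: A x = b.

This gives the KKT block system:
  [ Q   A^T ] [ x     ]   [-c ]
  [ A    0  ] [ lambda ] = [ b ]

Solving the linear system:
  x*      = (0.5517, 1, 0.2414)
  lambda* = (-3.6322)
  f(x*)   = 6.3621

x* = (0.5517, 1, 0.2414), lambda* = (-3.6322)


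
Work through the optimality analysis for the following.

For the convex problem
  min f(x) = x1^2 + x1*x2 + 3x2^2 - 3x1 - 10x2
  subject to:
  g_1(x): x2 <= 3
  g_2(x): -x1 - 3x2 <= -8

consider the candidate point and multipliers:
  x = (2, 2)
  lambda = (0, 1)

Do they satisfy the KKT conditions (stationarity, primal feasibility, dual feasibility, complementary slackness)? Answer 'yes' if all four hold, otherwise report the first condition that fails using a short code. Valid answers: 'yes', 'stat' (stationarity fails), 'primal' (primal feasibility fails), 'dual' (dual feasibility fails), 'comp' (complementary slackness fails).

Gradient of f: grad f(x) = Q x + c = (3, 4)
Constraint values g_i(x) = a_i^T x - b_i:
  g_1((2, 2)) = -1
  g_2((2, 2)) = 0
Stationarity residual: grad f(x) + sum_i lambda_i a_i = (2, 1)
  -> stationarity FAILS
Primal feasibility (all g_i <= 0): OK
Dual feasibility (all lambda_i >= 0): OK
Complementary slackness (lambda_i * g_i(x) = 0 for all i): OK

Verdict: the first failing condition is stationarity -> stat.

stat


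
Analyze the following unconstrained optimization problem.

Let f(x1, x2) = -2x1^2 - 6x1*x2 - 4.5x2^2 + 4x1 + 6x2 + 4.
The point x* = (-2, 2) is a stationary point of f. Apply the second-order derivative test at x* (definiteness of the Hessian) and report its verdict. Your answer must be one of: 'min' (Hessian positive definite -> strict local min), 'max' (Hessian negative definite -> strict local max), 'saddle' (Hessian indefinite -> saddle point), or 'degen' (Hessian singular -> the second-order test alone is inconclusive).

Compute the Hessian H = grad^2 f:
  H = [[-4, -6], [-6, -9]]
Verify stationarity: grad f(x*) = H x* + g = (0, 0).
Eigenvalues of H: -13, 0.
H has a zero eigenvalue (singular; negative semidefinite but not definite), so H is neither positive definite, negative definite, nor indefinite. The second-order test alone is inconclusive -> degen.
(Indeed, f is constant along the null direction of H through x*, so x* is not a strict local extremum.)

degen


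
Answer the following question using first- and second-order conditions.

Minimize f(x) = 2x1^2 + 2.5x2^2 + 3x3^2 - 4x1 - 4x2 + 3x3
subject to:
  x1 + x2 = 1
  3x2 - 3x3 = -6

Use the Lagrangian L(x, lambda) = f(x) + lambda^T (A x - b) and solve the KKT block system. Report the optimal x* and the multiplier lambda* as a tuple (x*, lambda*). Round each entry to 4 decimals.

Form the Lagrangian:
  L(x, lambda) = (1/2) x^T Q x + c^T x + lambda^T (A x - b)
Stationarity (grad_x L = 0): Q x + c + A^T lambda = 0.
Primal feasibility: A x = b.

This gives the KKT block system:
  [ Q   A^T ] [ x     ]   [-c ]
  [ A    0  ] [ lambda ] = [ b ]

Solving the linear system:
  x*      = (1.7333, -0.7333, 1.2667)
  lambda* = (-2.9333, 3.5333)
  f(x*)   = 11.9667

x* = (1.7333, -0.7333, 1.2667), lambda* = (-2.9333, 3.5333)


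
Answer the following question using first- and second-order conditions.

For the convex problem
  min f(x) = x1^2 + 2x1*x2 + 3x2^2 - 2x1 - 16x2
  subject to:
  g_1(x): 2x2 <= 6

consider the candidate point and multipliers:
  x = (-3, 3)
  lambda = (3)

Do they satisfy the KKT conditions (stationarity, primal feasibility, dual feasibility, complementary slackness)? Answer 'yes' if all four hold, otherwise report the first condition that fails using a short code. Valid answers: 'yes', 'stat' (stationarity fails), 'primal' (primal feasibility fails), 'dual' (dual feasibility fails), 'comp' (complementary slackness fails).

Gradient of f: grad f(x) = Q x + c = (-2, -4)
Constraint values g_i(x) = a_i^T x - b_i:
  g_1((-3, 3)) = 0
Stationarity residual: grad f(x) + sum_i lambda_i a_i = (-2, 2)
  -> stationarity FAILS
Primal feasibility (all g_i <= 0): OK
Dual feasibility (all lambda_i >= 0): OK
Complementary slackness (lambda_i * g_i(x) = 0 for all i): OK

Verdict: the first failing condition is stationarity -> stat.

stat


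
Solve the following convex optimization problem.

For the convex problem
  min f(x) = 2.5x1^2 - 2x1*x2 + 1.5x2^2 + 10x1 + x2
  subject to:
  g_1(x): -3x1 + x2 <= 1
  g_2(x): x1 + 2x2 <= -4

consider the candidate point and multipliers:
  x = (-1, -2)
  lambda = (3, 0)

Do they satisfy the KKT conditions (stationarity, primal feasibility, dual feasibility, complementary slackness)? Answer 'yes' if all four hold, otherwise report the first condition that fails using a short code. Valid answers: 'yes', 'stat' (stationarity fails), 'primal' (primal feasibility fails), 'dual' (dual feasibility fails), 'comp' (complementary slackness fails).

Gradient of f: grad f(x) = Q x + c = (9, -3)
Constraint values g_i(x) = a_i^T x - b_i:
  g_1((-1, -2)) = 0
  g_2((-1, -2)) = -1
Stationarity residual: grad f(x) + sum_i lambda_i a_i = (0, 0)
  -> stationarity OK
Primal feasibility (all g_i <= 0): OK
Dual feasibility (all lambda_i >= 0): OK
Complementary slackness (lambda_i * g_i(x) = 0 for all i): OK

Verdict: yes, KKT holds.

yes


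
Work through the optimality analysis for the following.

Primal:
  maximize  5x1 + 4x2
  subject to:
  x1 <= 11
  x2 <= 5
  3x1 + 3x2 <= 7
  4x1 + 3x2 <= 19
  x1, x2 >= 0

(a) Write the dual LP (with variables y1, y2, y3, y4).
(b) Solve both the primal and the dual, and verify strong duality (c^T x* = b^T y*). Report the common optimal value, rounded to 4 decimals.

The standard primal-dual pair for 'max c^T x s.t. A x <= b, x >= 0' is:
  Dual:  min b^T y  s.t.  A^T y >= c,  y >= 0.

So the dual LP is:
  minimize  11y1 + 5y2 + 7y3 + 19y4
  subject to:
    y1 + 3y3 + 4y4 >= 5
    y2 + 3y3 + 3y4 >= 4
    y1, y2, y3, y4 >= 0

Solving the primal: x* = (2.3333, 0).
  primal value c^T x* = 11.6667.
Solving the dual: y* = (0, 0, 1.6667, 0).
  dual value b^T y* = 11.6667.
Strong duality: c^T x* = b^T y*. Confirmed.

11.6667


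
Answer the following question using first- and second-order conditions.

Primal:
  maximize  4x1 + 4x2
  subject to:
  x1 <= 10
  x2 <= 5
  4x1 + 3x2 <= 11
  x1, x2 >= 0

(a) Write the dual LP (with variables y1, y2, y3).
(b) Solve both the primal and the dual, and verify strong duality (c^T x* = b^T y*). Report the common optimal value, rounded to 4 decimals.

The standard primal-dual pair for 'max c^T x s.t. A x <= b, x >= 0' is:
  Dual:  min b^T y  s.t.  A^T y >= c,  y >= 0.

So the dual LP is:
  minimize  10y1 + 5y2 + 11y3
  subject to:
    y1 + 4y3 >= 4
    y2 + 3y3 >= 4
    y1, y2, y3 >= 0

Solving the primal: x* = (0, 3.6667).
  primal value c^T x* = 14.6667.
Solving the dual: y* = (0, 0, 1.3333).
  dual value b^T y* = 14.6667.
Strong duality: c^T x* = b^T y*. Confirmed.

14.6667


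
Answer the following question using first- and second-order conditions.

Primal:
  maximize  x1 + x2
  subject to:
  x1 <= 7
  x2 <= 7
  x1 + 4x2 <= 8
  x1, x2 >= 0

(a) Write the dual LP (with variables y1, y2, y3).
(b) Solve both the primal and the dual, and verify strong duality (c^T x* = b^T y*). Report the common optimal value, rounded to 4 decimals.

The standard primal-dual pair for 'max c^T x s.t. A x <= b, x >= 0' is:
  Dual:  min b^T y  s.t.  A^T y >= c,  y >= 0.

So the dual LP is:
  minimize  7y1 + 7y2 + 8y3
  subject to:
    y1 + y3 >= 1
    y2 + 4y3 >= 1
    y1, y2, y3 >= 0

Solving the primal: x* = (7, 0.25).
  primal value c^T x* = 7.25.
Solving the dual: y* = (0.75, 0, 0.25).
  dual value b^T y* = 7.25.
Strong duality: c^T x* = b^T y*. Confirmed.

7.25
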